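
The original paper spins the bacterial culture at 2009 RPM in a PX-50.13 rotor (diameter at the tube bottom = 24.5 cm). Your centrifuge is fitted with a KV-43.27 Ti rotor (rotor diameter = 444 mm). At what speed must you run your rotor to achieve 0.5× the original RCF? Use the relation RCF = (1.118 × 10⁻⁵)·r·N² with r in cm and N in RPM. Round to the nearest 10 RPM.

Original rotor: r = 24.5 / 2 = 12.25 cm
RCF_original = 1.118 × 10⁻⁵ × 12.25 × (2009)² = 1.118 × 10⁻⁵ × 12.25 × 4,036,081 ≈ 552.8 × g
Target RCF = 0.5 × 552.8 ≈ 276.4 × g
Your rotor: r = 444 mm / 2 = 222 mm = 22.2 cm
276.4 = 1.118 × 10⁻⁵ × 22.2 × N²
N² = 276.4 / (24.8196 × 10⁻⁵) = 1,113,636
N ≈ √1,113,636 ≈ 1,055.3

1060 RPM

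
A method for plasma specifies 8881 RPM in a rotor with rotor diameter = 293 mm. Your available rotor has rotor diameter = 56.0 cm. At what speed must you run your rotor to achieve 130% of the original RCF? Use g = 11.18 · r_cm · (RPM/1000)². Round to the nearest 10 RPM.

7320 RPM

Original rotor: r = 293 mm / 2 = 146.5 mm = 14.65 cm
RCF_original = 11.18 × 14.65 × (8.881)² = 11.18 × 14.65 × 78.872161 ≈ 12,918.2 × g
Target RCF = 1.3 × 12,918.2 ≈ 16,793.7 × g
Your rotor: r = 56.0 / 2 = 28 cm
16,793.7 = 11.18 × 28 × (N/1000)²
(N/1000)² = 16,793.7 / 313.04 = 53.64714
N = 1000 × √53.64714 ≈ 7,324.4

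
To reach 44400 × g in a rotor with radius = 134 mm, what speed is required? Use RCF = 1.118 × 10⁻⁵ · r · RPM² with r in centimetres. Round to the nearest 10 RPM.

N ≈ 17220 RPM

r = 134 mm = 13.4 cm
RCF = 1.118 × 10⁻⁵ × r × N²
44,400 = 1.118 × 10⁻⁵ × 13.4 × N²
N² = 44,400 / (14.9812 × 10⁻⁵) = 296,371,452
N ≈ √296,371,452 ≈ 17,215.4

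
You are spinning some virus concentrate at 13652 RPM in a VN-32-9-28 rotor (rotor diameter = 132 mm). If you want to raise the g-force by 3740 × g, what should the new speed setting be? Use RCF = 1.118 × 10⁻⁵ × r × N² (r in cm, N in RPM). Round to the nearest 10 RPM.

r = 132 mm / 2 = 66 mm = 6.6 cm
Current RCF = 1.118 × 10⁻⁵ × 6.6 × (13652)² = 1.118 × 10⁻⁵ × 6.6 × 186,377,104 ≈ 13,752.4 × g
Target RCF = 13,752.4 + 3,740 = 17,492.4 × g
N² = 17,492.4 / (7.3788 × 10⁻⁵) = 237,062,937
N ≈ √237,062,937 ≈ 15,396.8

≈ 15400 RPM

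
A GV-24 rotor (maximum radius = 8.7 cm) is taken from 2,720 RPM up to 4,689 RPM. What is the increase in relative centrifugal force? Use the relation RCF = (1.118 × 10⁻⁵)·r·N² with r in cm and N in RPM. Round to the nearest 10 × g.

≈ 1420 ×g

RCF₁ = 1.118 × 10⁻⁵ × 8.7 × (2720)² = 1.118 × 10⁻⁵ × 8.7 × 7,398,400 ≈ 719.6 × g
RCF₂ = 1.118 × 10⁻⁵ × 8.7 × (4689)² = 1.118 × 10⁻⁵ × 8.7 × 21,986,721 ≈ 2,138.6 × g
Increase = 2,138.6 − 719.6 = 1,419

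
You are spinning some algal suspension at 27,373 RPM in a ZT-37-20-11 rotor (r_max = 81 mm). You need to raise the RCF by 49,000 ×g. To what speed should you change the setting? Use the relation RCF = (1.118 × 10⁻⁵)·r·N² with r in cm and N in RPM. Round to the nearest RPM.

≈ 35922 RPM

r = 81 mm = 8.1 cm
Current RCF = 1.118 × 10⁻⁵ × 8.1 × (27373)² = 1.118 × 10⁻⁵ × 8.1 × 749,281,129 ≈ 67,853.4 × g
Target RCF = 67,853.4 + 49,000 = 116,853.4 × g
N² = 116,853.4 / (9.0558 × 10⁻⁵) = 1,290,370,812
N ≈ √1,290,370,812 ≈ 35,921.7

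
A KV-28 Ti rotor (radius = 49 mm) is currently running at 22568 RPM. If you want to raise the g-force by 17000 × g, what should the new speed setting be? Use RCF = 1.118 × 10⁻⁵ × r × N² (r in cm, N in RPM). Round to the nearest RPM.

r = 49 mm = 4.9 cm
Current RCF = 1.118 × 10⁻⁵ × 4.9 × (22568)² = 1.118 × 10⁻⁵ × 4.9 × 509,314,624 ≈ 27,901.3 × g
Target RCF = 27,901.3 + 17,000 = 44,901.3 × g
N² = 44,901.3 / (5.4782 × 10⁻⁵) = 819,636,012
N ≈ √819,636,012 ≈ 28,629.3

28629 RPM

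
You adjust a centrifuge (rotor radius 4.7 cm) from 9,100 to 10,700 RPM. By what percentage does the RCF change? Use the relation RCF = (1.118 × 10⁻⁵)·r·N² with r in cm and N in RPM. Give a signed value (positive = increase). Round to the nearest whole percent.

+38%

RCF ∝ N², so the ratio is (10700/9100)² = (1.175824)² = 1.3826.
Change = 1.3826 − 1 = +0.3826 → +38.3%.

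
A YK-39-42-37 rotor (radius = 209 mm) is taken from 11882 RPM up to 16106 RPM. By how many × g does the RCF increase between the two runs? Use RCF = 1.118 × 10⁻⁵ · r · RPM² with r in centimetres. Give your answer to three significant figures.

≈ 27600 × g

r = 209 mm = 20.9 cm
RCF₁ = 1.118 × 10⁻⁵ × 20.9 × (11882)² = 1.118 × 10⁻⁵ × 20.9 × 141,181,924 ≈ 32,988.9 × g
RCF₂ = 1.118 × 10⁻⁵ × 20.9 × (16106)² = 1.118 × 10⁻⁵ × 20.9 × 259,403,236 ≈ 60,612.7 × g
Increase = 60,612.7 − 32,988.9 = 27,623.8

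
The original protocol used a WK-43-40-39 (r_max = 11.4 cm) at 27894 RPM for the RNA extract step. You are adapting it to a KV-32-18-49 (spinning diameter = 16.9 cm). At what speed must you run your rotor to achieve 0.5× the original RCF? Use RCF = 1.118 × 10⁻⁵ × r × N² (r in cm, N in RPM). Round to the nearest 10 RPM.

≈ 22910 RPM

RCF = 1.118 × 10⁻⁵ × r × N²
RCF_original = 1.118 × 10⁻⁵ × 11.4 × (27894)² = 1.118 × 10⁻⁵ × 11.4 × 778,075,236 ≈ 99,167.2 × g
Target RCF = 0.5 × 99,167.2 ≈ 49,583.6 × g
Your rotor: r = 16.9 / 2 = 8.45 cm
49,583.6 = 1.118 × 10⁻⁵ × 8.45 × N²
N² = 49,583.6 / (9.4471 × 10⁻⁵) = 524,855,247
N ≈ √524,855,247 ≈ 22,909.7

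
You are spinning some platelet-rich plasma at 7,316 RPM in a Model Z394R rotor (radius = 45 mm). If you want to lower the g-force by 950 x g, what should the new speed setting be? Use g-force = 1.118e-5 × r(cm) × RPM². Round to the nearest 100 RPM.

5900 RPM

r = 45 mm = 4.5 cm
Current RCF = 1.118 × 10⁻⁵ × 4.5 × (7316)² = 1.118 × 10⁻⁵ × 4.5 × 53,523,856 ≈ 2,692.8 × g
Target RCF = 2,692.8 − 950 = 1,742.8 × g
N² = 1,742.8 / (5.031 × 10⁻⁵) = 34,641,224
N ≈ √34,641,224 ≈ 5,885.7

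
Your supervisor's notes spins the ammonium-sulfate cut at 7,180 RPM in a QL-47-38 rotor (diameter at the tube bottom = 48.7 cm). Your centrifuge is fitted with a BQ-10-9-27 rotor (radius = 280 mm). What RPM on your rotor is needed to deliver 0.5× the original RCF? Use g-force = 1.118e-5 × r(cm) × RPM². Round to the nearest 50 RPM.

Original rotor: r = 48.7 / 2 = 24.35 cm
RCF_original = 1.118 × 10⁻⁵ × 24.35 × (7180)² = 1.118 × 10⁻⁵ × 24.35 × 51,552,400 ≈ 14,034.3 × g
Target RCF = 0.5 × 14,034.3 ≈ 7,017.1 × g
Your rotor: r = 280 mm = 28.0 cm
7,017.1 = 1.118 × 10⁻⁵ × 28 × N²
N² = 7,017.1 / (31.304 × 10⁻⁵) = 22,415,985
N ≈ √22,415,985 ≈ 4,734.6

≈ 4750 RPM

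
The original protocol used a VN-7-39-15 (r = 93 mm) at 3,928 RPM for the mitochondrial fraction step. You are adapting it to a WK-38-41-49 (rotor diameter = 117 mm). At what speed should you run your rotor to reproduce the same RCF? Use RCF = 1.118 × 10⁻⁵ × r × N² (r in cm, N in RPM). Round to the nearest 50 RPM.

4950 RPM

Original rotor: r = 93 mm = 9.3 cm
RCF_original = 1.118 × 10⁻⁵ × 9.3 × (3928)² = 1.118 × 10⁻⁵ × 9.3 × 15,429,184 ≈ 1,604.2 × g
Your rotor: r = 117 mm / 2 = 58.5 mm = 5.85 cm
1,604.2 = 1.118 × 10⁻⁵ × 5.85 × N²
N² = 1,604.2 / (6.5403 × 10⁻⁵) = 24,527,927
N ≈ √24,527,927 ≈ 4,952.6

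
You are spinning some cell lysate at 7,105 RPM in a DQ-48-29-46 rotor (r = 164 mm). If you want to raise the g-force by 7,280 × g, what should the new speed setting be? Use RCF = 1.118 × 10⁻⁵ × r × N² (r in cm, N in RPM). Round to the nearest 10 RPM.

r = 164 mm = 16.4 cm
Current RCF = 1.118 × 10⁻⁵ × 16.4 × (7105)² = 1.118 × 10⁻⁵ × 16.4 × 50,481,025 ≈ 9,255.8 × g
Target RCF = 9,255.8 + 7,280 = 16,535.8 × g
N² = 16,535.8 / (18.3352 × 10⁻⁵) = 90,186,090
N ≈ √90,186,090 ≈ 9,496.6

≈ 9500 RPM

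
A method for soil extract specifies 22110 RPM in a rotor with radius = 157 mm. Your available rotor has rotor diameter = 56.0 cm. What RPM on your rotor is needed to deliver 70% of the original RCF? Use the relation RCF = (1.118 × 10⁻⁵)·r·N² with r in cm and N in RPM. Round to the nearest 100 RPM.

13900 RPM

Original rotor: r = 157 mm = 15.7 cm
RCF = 1.118 × 10⁻⁵ × r × N²
RCF_original = 1.118 × 10⁻⁵ × 15.7 × (22110)² = 1.118 × 10⁻⁵ × 15.7 × 488,852,100 ≈ 85,806.3 × g
Target RCF = 0.7 × 85,806.3 ≈ 60,064.4 × g
Your rotor: r = 56.0 / 2 = 28 cm
60,064.4 = 1.118 × 10⁻⁵ × 28 × N²
N² = 60,064.4 / (31.304 × 10⁻⁵) = 191,874,521
N ≈ √191,874,521 ≈ 13,851.9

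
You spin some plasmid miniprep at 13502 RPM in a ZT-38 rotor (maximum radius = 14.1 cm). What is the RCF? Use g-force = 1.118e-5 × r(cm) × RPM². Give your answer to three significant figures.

RCF ≈ 28700 ×g

RCF = 1.118 × 10⁻⁵ × 14.1 × (13502)² = 1.118 × 10⁻⁵ × 14.1 × 182,304,004 ≈ 28,738 × g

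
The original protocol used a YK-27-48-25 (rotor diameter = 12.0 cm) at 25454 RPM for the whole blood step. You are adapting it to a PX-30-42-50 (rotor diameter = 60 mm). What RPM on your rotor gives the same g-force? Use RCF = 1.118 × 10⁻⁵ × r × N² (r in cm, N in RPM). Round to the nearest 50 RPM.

Original rotor: r = 12.0 / 2 = 6 cm
RCF_original = 1.118 × 10⁻⁵ × 6 × (25454)² = 1.118 × 10⁻⁵ × 6 × 647,906,116 ≈ 43,461.5 × g
Your rotor: r = 60 mm / 2 = 30 mm = 3 cm
43,461.5 = 1.118 × 10⁻⁵ × 3 × N²
N² = 43,461.5 / (3.354 × 10⁻⁵) = 1,295,810,972
N ≈ √1,295,810,972 ≈ 35,997.4

36000 RPM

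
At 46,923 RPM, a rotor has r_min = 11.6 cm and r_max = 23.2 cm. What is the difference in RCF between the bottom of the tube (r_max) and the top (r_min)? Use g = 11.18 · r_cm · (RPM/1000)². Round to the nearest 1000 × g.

286000 x g

RCF_max = 11.18 × 23.2 × (46.923)² = 11.18 × 23.2 × 2,201.767929 ≈ 571,085.8 × g
RCF_min = 11.18 × 11.6 × (46.923)² = 11.18 × 11.6 × 2,201.767929 ≈ 285,542.9 × g
ΔRCF = 571,085.8 − 285,542.9 = 285,542.9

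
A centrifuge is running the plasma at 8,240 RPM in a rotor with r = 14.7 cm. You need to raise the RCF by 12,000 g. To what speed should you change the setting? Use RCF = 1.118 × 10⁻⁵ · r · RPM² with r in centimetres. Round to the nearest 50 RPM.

N₂ ≈ 11850 RPM

Current RCF = 1.118 × 10⁻⁵ × 14.7 × (8240)² = 1.118 × 10⁻⁵ × 14.7 × 67,897,600 ≈ 11,158.7 × g
Target RCF = 11,158.7 + 12,000 = 23,158.7 × g
N² = 23,158.7 / (16.4346 × 10⁻⁵) = 140,914,291
N ≈ √140,914,291 ≈ 11,870.7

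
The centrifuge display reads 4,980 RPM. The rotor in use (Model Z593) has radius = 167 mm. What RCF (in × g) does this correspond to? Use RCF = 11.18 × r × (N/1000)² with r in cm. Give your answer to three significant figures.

r = 167 mm = 16.7 cm
RCF = 11.18 × r × (N/1000)²
RCF = 11.18 × 16.7 × (4.98)² = 11.18 × 16.7 × 24.8004 ≈ 4,630.4 × g

≈ 4630 × g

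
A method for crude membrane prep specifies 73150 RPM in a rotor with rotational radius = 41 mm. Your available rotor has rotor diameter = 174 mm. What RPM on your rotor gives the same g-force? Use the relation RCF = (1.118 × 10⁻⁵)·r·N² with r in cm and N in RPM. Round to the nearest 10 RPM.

50220 RPM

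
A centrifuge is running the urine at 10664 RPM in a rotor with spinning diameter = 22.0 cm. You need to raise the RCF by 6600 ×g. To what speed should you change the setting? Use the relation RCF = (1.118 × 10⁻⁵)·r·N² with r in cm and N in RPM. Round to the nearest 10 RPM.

r = 22.0 / 2 = 11 cm
Current RCF = 1.118 × 10⁻⁵ × 11 × (10664)² = 1.118 × 10⁻⁵ × 11 × 113,720,896 ≈ 13,985.4 × g
Target RCF = 13,985.4 + 6,600 = 20,585.4 × g
N² = 20,585.4 / (12.298 × 10⁻⁵) = 167,388,193
N ≈ √167,388,193 ≈ 12,937.9

12940 RPM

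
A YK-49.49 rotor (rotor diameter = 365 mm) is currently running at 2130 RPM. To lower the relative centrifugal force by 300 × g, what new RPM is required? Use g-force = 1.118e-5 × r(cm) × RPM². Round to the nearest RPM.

r = 365 mm / 2 = 182.5 mm = 18.25 cm
Current RCF = 1.118 × 10⁻⁵ × 18.25 × (2130)² = 1.118 × 10⁻⁵ × 18.25 × 4,536,900 ≈ 925.7 × g
Target RCF = 925.7 − 300 = 625.7 × g
N² = 625.7 / (20.4035 × 10⁻⁵) = 3,066,631
N ≈ √3,066,631 ≈ 1,751.2

≈ 1751 RPM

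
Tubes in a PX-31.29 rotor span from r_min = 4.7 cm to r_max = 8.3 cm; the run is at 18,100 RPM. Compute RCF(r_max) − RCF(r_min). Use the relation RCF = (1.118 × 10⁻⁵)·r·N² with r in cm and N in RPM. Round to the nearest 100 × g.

≈ 13200 ×g

RCF_max = 1.118 × 10⁻⁵ × 8.3 × (18100)² = 1.118 × 10⁻⁵ × 8.3 × 327,610,000 ≈ 30,400.2 × g
RCF_min = 1.118 × 10⁻⁵ × 4.7 × (18100)² = 1.118 × 10⁻⁵ × 4.7 × 327,610,000 ≈ 17,214.6 × g
ΔRCF = 30,400.2 − 17,214.6 = 13,185.6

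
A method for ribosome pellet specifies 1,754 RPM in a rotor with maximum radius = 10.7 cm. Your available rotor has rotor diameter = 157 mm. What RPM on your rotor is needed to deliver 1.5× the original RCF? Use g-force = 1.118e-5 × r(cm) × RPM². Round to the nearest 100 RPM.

RCF_original = 1.118 × 10⁻⁵ × 10.7 × (1754)² = 1.118 × 10⁻⁵ × 10.7 × 3,076,516 ≈ 368 × g
Target RCF = 1.5 × 368 ≈ 552 × g
Your rotor: r = 157 mm / 2 = 78.5 mm = 7.85 cm
552 = 1.118 × 10⁻⁵ × 7.85 × N²
N² = 552 / (8.7763 × 10⁻⁵) = 6,289,666
N ≈ √6,289,666 ≈ 2,507.9

2500 RPM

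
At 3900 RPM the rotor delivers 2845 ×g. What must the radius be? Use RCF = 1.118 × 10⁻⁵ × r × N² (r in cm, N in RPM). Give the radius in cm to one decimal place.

r ≈ 16.7 cm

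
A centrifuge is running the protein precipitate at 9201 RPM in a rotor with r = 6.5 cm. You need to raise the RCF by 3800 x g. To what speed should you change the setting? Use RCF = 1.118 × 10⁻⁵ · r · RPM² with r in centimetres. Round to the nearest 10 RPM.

N₂ ≈ 11700 RPM

Current RCF = 1.118 × 10⁻⁵ × 6.5 × (9201)² = 1.118 × 10⁻⁵ × 6.5 × 84,658,401 ≈ 6,152.1 × g
Target RCF = 6,152.1 + 3,800 = 9,952.1 × g
N² = 9,952.1 / (7.267 × 10⁻⁵) = 136,949,223
N ≈ √136,949,223 ≈ 11,702.5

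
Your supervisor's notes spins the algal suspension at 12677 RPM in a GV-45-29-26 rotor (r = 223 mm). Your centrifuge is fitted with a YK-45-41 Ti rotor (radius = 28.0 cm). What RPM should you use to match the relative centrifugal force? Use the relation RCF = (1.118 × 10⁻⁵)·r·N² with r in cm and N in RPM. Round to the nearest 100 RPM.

Original rotor: r = 223 mm = 22.3 cm
RCF = 1.118 × 10⁻⁵ × r × N²
RCF_original = 1.118 × 10⁻⁵ × 22.3 × (12677)² = 1.118 × 10⁻⁵ × 22.3 × 160,706,329 ≈ 40,066.3 × g
40,066.3 = 1.118 × 10⁻⁵ × 28 × N²
N² = 40,066.3 / (31.304 × 10⁻⁵) = 127,990,992
N ≈ √127,990,992 ≈ 11,313.3

≈ 11300 RPM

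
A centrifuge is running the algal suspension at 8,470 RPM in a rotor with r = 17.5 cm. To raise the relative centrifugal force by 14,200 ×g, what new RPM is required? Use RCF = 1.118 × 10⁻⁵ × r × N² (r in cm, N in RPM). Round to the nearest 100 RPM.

N₂ ≈ 12000 RPM

Current RCF = 1.118 × 10⁻⁵ × 17.5 × (8470)² = 1.118 × 10⁻⁵ × 17.5 × 71,740,900 ≈ 14,036.1 × g
Target RCF = 14,036.1 + 14,200 = 28,236.1 × g
N² = 28,236.1 / (19.565 × 10⁻⁵) = 144,319,448
N ≈ √144,319,448 ≈ 12,013.3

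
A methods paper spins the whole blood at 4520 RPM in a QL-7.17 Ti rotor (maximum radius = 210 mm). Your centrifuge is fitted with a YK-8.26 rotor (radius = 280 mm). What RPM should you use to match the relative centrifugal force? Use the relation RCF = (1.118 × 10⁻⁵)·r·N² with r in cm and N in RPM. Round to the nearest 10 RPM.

Original rotor: r = 210 mm = 21.0 cm
RCF_original = 1.118 × 10⁻⁵ × 21 × (4520)² = 1.118 × 10⁻⁵ × 21 × 20,430,400 ≈ 4,796.6 × g
Your rotor: r = 280 mm = 28.0 cm
4,796.6 = 1.118 × 10⁻⁵ × 28 × N²
N² = 4,796.6 / (31.304 × 10⁻⁵) = 15,322,642
N ≈ √15,322,642 ≈ 3,914.4

≈ 3910 RPM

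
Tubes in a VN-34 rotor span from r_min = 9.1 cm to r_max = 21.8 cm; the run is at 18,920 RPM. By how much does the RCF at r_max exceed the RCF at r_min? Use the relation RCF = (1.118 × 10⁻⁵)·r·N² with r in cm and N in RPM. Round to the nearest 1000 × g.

ΔRCF = 1.118 × 10⁻⁵ × (r_max − r_min) × N² = 1.118 × 10⁻⁵ × 12.7 × 357,966,400 ≈ 50,826.2

ΔRCF ≈ 51000 g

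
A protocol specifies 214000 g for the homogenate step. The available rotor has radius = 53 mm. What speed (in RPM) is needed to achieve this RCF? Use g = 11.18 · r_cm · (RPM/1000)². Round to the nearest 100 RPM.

≈ 60100 RPM

r = 53 mm = 5.3 cm
214,000 = 11.18 × 5.3 × (N/1000)²
(N/1000)² = 214,000 / 59.254 = 3611.571
N = 1000 × √3611.571 ≈ 60,096.3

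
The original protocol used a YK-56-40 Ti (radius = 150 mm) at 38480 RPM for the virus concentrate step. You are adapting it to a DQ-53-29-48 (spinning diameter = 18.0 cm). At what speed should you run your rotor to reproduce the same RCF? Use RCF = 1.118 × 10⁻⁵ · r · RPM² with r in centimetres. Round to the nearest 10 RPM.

49680 RPM

Original rotor: r = 150 mm = 15.0 cm
RCF = 1.118 × 10⁻⁵ × r × N²
RCF_original = 1.118 × 10⁻⁵ × 15 × (38480)² = 1.118 × 10⁻⁵ × 15 × 1,480,710,400 ≈ 248,315.1 × g
Your rotor: r = 18.0 / 2 = 9 cm
248,315.1 = 1.118 × 10⁻⁵ × 9 × N²
N² = 248,315.1 / (10.062 × 10⁻⁵) = 2,467,850,328
N ≈ √2,467,850,328 ≈ 49,677.5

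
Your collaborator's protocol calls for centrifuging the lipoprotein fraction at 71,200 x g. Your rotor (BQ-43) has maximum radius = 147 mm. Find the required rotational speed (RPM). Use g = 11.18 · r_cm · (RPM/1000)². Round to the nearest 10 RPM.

≈ 20810 RPM

r = 147 mm = 14.7 cm
71,200 = 11.18 × 14.7 × (N/1000)²
(N/1000)² = 71,200 / 164.346 = 433.2323
N = 1000 × √433.2323 ≈ 20,814.2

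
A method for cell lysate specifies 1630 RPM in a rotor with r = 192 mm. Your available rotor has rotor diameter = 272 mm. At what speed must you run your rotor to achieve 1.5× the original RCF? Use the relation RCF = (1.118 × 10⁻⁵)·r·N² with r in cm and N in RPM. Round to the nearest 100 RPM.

Original rotor: r = 192 mm = 19.2 cm
RCF = 1.118 × 10⁻⁵ × r × N²
RCF_original = 1.118 × 10⁻⁵ × 19.2 × (1630)² = 1.118 × 10⁻⁵ × 19.2 × 2,656,900 ≈ 570.3 × g
Target RCF = 1.5 × 570.3 ≈ 855.4 × g
Your rotor: r = 272 mm / 2 = 136 mm = 13.6 cm
855.4 = 1.118 × 10⁻⁵ × 13.6 × N²
N² = 855.4 / (15.2048 × 10⁻⁵) = 5,625,855
N ≈ √5,625,855 ≈ 2,371.9

≈ 2400 RPM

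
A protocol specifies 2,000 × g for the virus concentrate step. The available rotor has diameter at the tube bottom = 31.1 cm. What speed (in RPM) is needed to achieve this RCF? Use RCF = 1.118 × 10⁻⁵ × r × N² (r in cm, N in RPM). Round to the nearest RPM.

≈ 3392 RPM

r = 31.1 / 2 = 15.55 cm
2,000 = 1.118 × 10⁻⁵ × 15.55 × N²
N² = 2,000 / (17.3849 × 10⁻⁵) = 11,504,236
N ≈ √11,504,236 ≈ 3,391.8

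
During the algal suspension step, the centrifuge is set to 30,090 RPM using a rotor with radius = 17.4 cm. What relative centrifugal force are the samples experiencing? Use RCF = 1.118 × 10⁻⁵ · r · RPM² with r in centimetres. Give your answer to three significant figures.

176000 g

RCF = 1.118 × 10⁻⁵ × r × N²
RCF = 1.118 × 10⁻⁵ × 17.4 × (30090)² = 1.118 × 10⁻⁵ × 17.4 × 905,408,100 ≈ 176,130.8 × g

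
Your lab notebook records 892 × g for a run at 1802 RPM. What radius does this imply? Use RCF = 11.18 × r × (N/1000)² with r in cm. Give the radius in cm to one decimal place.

RCF = 11.18 × r × (N/1000)²
892 = 11.18 × r × (1.802)²
r = 892 / (11.18 × 3.247204) = 892 / 36.30374 ≈ 24.570 cm

≈ 24.6 cm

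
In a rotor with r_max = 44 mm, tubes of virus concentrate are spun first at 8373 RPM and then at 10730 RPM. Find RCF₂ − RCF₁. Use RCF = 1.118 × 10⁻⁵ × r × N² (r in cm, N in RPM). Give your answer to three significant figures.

2210 x g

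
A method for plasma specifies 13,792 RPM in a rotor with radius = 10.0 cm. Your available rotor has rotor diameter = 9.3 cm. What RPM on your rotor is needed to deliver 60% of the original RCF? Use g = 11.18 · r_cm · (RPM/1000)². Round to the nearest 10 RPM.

RCF = 11.18 × r × (N/1000)²
RCF_original = 11.18 × 10 × (13.792)² = 11.18 × 10 × 190.219264 ≈ 21,266.5 × g
Target RCF = 0.6 × 21,266.5 ≈ 12,759.9 × g
Your rotor: r = 9.3 / 2 = 4.65 cm
12,759.9 = 11.18 × 4.65 × (N/1000)²
(N/1000)² = 12,759.9 / 51.987 = 245.4441
N = 1000 × √245.4441 ≈ 15,666.7

≈ 15670 RPM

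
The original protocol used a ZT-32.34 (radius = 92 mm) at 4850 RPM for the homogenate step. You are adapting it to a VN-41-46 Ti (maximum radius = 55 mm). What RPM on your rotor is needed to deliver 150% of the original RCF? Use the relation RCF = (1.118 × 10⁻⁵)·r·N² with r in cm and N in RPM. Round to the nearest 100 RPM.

7700 RPM

Original rotor: r = 92 mm = 9.2 cm
RCF = 1.118 × 10⁻⁵ × r × N²
RCF_original = 1.118 × 10⁻⁵ × 9.2 × (4850)² = 1.118 × 10⁻⁵ × 9.2 × 23,522,500 ≈ 2,419.4 × g
Target RCF = 1.5 × 2,419.4 ≈ 3,629.1 × g
Your rotor: r = 55 mm = 5.5 cm
3,629.1 = 1.118 × 10⁻⁵ × 5.5 × N²
N² = 3,629.1 / (6.149 × 10⁻⁵) = 59,019,353
N ≈ √59,019,353 ≈ 7,682.4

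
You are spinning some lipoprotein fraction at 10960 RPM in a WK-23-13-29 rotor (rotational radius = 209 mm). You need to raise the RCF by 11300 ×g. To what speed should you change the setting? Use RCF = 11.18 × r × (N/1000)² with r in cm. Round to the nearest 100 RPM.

r = 209 mm = 20.9 cm
Current RCF = 11.18 × 20.9 × (10.96)² = 11.18 × 20.9 × 120.1216 ≈ 28,067.9 × g
Target RCF = 28,067.9 + 11,300 = 39,367.9 × g
(N/1000)² = 39,367.9 / 233.662 = 168.4823
N = 1000 × √168.4823 ≈ 12,980.1

≈ 13000 RPM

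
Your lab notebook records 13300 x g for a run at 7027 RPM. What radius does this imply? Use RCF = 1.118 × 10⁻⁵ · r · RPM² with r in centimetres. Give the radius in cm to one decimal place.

24.1 cm

RCF = 1.118 × 10⁻⁵ × r × N²
13300 = 1.118 × 10⁻⁵ × r × (7027)²
r = 13300 / (1.118 × 10⁻⁵ × 49,378,729) = 13300 / 552.0542 ≈ 24.092 cm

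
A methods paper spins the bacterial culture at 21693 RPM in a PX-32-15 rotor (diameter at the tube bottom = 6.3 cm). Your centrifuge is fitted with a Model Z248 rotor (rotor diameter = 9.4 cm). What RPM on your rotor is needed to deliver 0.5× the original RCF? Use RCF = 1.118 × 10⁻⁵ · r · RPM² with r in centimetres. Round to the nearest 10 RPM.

≈ 12560 RPM

Original rotor: r = 6.3 / 2 = 3.15 cm
RCF_original = 1.118 × 10⁻⁵ × 3.15 × (21693)² = 1.118 × 10⁻⁵ × 3.15 × 470,586,249 ≈ 16,572.6 × g
Target RCF = 0.5 × 16,572.6 ≈ 8,286.3 × g
Your rotor: r = 9.4 / 2 = 4.7 cm
8,286.3 = 1.118 × 10⁻⁵ × 4.7 × N²
N² = 8,286.3 / (5.2546 × 10⁻⁵) = 157,696,114
N ≈ √157,696,114 ≈ 12,557.7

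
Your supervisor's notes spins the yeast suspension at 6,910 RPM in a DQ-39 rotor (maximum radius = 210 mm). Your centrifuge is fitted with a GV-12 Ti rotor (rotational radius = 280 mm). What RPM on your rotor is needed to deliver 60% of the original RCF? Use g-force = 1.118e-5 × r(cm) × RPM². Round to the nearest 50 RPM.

Original rotor: r = 210 mm = 21.0 cm
RCF = 1.118 × 10⁻⁵ × r × N²
RCF_original = 1.118 × 10⁻⁵ × 21 × (6910)² = 1.118 × 10⁻⁵ × 21 × 47,748,100 ≈ 11,210.3 × g
Target RCF = 0.6 × 11,210.3 ≈ 6,726.2 × g
Your rotor: r = 280 mm = 28.0 cm
6,726.2 = 1.118 × 10⁻⁵ × 28 × N²
N² = 6,726.2 / (31.304 × 10⁻⁵) = 21,486,711
N ≈ √21,486,711 ≈ 4,635.4

≈ 4650 RPM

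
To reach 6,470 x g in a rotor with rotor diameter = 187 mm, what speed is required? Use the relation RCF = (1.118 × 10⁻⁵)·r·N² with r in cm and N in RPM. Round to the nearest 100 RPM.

7900 RPM

r = 187 mm / 2 = 93.5 mm = 9.35 cm
6,470 = 1.118 × 10⁻⁵ × 9.35 × N²
N² = 6,470 / (10.4533 × 10⁻⁵) = 61,894,330
N ≈ √61,894,330 ≈ 7,867.3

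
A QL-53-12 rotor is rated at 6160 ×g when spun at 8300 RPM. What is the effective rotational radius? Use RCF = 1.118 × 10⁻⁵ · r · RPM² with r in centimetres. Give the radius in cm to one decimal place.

≈ 8.0 cm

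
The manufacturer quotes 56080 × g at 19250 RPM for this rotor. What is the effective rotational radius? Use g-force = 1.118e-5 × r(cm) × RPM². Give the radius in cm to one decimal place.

≈ 13.5 cm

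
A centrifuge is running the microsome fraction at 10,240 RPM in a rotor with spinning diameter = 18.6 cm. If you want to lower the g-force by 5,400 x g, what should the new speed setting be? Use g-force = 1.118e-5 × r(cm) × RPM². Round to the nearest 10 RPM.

r = 18.6 / 2 = 9.3 cm
Current RCF = 1.118 × 10⁻⁵ × 9.3 × (10240)² = 1.118 × 10⁻⁵ × 9.3 × 104,857,600 ≈ 10,902.5 × g
Target RCF = 10,902.5 − 5,400 = 5,502.5 × g
N² = 5,502.5 / (10.3974 × 10⁻⁵) = 52,921,884
N ≈ √52,921,884 ≈ 7,274.7

7270 RPM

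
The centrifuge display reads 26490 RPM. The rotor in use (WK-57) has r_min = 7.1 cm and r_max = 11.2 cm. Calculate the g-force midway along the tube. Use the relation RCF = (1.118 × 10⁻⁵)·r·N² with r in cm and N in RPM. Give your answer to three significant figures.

71800 x g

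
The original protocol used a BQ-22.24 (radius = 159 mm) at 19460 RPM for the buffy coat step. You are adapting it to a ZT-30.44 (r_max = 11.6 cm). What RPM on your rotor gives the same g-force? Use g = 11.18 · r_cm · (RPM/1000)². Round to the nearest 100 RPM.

Original rotor: r = 159 mm = 15.9 cm
RCF_original = 11.18 × 15.9 × (19.46)² = 11.18 × 15.9 × 378.6916 ≈ 67,317 × g
67,317 = 11.18 × 11.6 × (N/1000)²
(N/1000)² = 67,317 / 129.688 = 519.0688
N = 1000 × √519.0688 ≈ 22,783.1

≈ 22800 RPM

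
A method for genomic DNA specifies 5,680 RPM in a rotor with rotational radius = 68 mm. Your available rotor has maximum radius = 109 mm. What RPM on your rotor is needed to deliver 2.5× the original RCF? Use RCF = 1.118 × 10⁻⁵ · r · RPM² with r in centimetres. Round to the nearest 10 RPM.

7090 RPM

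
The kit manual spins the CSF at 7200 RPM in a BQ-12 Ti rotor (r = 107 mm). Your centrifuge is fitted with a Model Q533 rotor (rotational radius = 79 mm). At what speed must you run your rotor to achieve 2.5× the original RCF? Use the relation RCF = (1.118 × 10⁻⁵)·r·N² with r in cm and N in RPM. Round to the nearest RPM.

Original rotor: r = 107 mm = 10.7 cm
RCF_original = 1.118 × 10⁻⁵ × 10.7 × (7200)² = 1.118 × 10⁻⁵ × 10.7 × 51,840,000 ≈ 6,201.4 × g
Target RCF = 2.5 × 6,201.4 ≈ 15,503.5 × g
Your rotor: r = 79 mm = 7.9 cm
15,503.5 = 1.118 × 10⁻⁵ × 7.9 × N²
N² = 15,503.5 / (8.8322 × 10⁻⁵) = 175,533,842
N ≈ √175,533,842 ≈ 13,248.9

≈ 13249 RPM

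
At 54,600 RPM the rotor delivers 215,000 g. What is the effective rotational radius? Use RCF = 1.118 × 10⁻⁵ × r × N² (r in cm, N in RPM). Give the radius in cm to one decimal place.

6.5 cm

RCF = 1.118 × 10⁻⁵ × r × N²
215000 = 1.118 × 10⁻⁵ × r × (54600)²
r = 215000 / (1.118 × 10⁻⁵ × 2,981,160,000) = 215000 / 33329.37 ≈ 6.451 cm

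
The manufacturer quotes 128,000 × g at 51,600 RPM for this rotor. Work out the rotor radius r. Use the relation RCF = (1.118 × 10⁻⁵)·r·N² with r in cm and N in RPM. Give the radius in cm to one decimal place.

RCF = 1.118 × 10⁻⁵ × r × N²
128000 = 1.118 × 10⁻⁵ × r × (51600)²
r = 128000 / (1.118 × 10⁻⁵ × 2,662,560,000) = 128000 / 29767.42 ≈ 4.300 cm

≈ 4.3 cm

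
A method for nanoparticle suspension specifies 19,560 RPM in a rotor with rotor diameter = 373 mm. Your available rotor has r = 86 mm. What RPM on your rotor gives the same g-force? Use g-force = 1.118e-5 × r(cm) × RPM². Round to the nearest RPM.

Original rotor: r = 373 mm / 2 = 186.5 mm = 18.65 cm
RCF_original = 1.118 × 10⁻⁵ × 18.65 × (19560)² = 1.118 × 10⁻⁵ × 18.65 × 382,593,600 ≈ 79,773.4 × g
Your rotor: r = 86 mm = 8.6 cm
79,773.4 = 1.118 × 10⁻⁵ × 8.6 × N²
N² = 79,773.4 / (9.6148 × 10⁻⁵) = 829,693,805
N ≈ √829,693,805 ≈ 28,804.4

≈ 28804 RPM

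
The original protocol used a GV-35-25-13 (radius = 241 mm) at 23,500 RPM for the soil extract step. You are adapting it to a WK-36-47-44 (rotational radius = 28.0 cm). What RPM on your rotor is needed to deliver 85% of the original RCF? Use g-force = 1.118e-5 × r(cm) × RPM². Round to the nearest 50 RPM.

Original rotor: r = 241 mm = 24.1 cm
RCF_original = 1.118 × 10⁻⁵ × 24.1 × (23500)² = 1.118 × 10⁻⁵ × 24.1 × 552,250,000 ≈ 148,797.1 × g
Target RCF = 0.85 × 148,797.1 ≈ 126,477.5 × g
126,477.5 = 1.118 × 10⁻⁵ × 28 × N²
N² = 126,477.5 / (31.304 × 10⁻⁵) = 404,029,836
N ≈ √404,029,836 ≈ 20,100.5

≈ 20100 RPM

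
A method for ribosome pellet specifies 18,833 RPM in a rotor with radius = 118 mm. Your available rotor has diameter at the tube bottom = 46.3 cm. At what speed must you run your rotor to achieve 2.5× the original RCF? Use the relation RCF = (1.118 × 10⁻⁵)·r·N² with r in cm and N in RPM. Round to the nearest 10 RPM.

Original rotor: r = 118 mm = 11.8 cm
RCF = 1.118 × 10⁻⁵ × r × N²
RCF_original = 1.118 × 10⁻⁵ × 11.8 × (18833)² = 1.118 × 10⁻⁵ × 11.8 × 354,681,889 ≈ 46,791.1 × g
Target RCF = 2.5 × 46,791.1 ≈ 116,977.8 × g
Your rotor: r = 46.3 / 2 = 23.15 cm
116,977.8 = 1.118 × 10⁻⁵ × 23.15 × N²
N² = 116,977.8 / (25.8817 × 10⁻⁵) = 451,971,084
N ≈ √451,971,084 ≈ 21,259.6

≈ 21260 RPM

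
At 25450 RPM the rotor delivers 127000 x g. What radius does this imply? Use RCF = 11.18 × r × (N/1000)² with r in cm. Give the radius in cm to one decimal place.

r ≈ 17.5 cm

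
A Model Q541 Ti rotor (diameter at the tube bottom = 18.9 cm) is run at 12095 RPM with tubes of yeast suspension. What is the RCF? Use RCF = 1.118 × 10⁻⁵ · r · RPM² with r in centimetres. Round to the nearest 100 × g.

≈ 15500 x g

r = 18.9 / 2 = 9.45 cm
RCF = 1.118 × 10⁻⁵ × 9.45 × (12095)² = 1.118 × 10⁻⁵ × 9.45 × 146,289,025 ≈ 15,455.6 × g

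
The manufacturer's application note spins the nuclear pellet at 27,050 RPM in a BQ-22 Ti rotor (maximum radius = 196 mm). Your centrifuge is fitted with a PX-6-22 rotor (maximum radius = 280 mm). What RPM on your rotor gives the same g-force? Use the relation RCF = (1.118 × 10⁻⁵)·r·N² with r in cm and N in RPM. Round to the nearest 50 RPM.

≈ 22650 RPM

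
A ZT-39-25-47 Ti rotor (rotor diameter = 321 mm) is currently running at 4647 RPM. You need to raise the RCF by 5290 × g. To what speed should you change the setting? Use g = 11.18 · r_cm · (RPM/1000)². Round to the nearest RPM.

r = 321 mm / 2 = 160.5 mm = 16.05 cm
Current RCF = 11.18 × 16.05 × (4.647)² = 11.18 × 16.05 × 21.594609 ≈ 3,874.9 × g
Target RCF = 3,874.9 + 5,290 = 9,164.9 × g
(N/1000)² = 9,164.9 / 179.439 = 51.0753
N = 1000 × √51.0753 ≈ 7,146.7

≈ 7147 RPM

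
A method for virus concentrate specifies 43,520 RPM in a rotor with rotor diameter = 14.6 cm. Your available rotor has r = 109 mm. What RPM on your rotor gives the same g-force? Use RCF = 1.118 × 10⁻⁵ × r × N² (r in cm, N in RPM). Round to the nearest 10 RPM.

Original rotor: r = 14.6 / 2 = 7.3 cm
RCF_original = 1.118 × 10⁻⁵ × 7.3 × (43520)² = 1.118 × 10⁻⁵ × 7.3 × 1,893,990,400 ≈ 154,576.1 × g
Your rotor: r = 109 mm = 10.9 cm
154,576.1 = 1.118 × 10⁻⁵ × 10.9 × N²
N² = 154,576.1 / (12.1862 × 10⁻⁵) = 1,268,452,019
N ≈ √1,268,452,019 ≈ 35,615.3

≈ 35620 RPM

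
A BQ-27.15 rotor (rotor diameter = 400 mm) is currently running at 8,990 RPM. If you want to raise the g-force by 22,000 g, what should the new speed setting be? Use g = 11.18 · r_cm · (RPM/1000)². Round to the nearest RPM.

r = 400 mm / 2 = 200 mm = 20 cm
Current RCF = 11.18 × 20 × (8.99)² = 11.18 × 20 × 80.8201 ≈ 18,071.4 × g
Target RCF = 18,071.4 + 22,000 = 40,071.4 × g
(N/1000)² = 40,071.4 / 223.6 = 179.2102
N = 1000 × √179.2102 ≈ 13,386.9

13387 RPM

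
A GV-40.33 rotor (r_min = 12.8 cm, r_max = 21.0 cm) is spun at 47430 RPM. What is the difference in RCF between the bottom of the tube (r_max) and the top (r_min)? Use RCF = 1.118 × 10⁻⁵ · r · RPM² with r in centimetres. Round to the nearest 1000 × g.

≈ 206000 × g

RCF_max = 1.118 × 10⁻⁵ × 21 × (47430)² = 1.118 × 10⁻⁵ × 21 × 2,249,604,900 ≈ 528,162.2 × g
RCF_min = 1.118 × 10⁻⁵ × 12.8 × (47430)² = 1.118 × 10⁻⁵ × 12.8 × 2,249,604,900 ≈ 321,927.5 × g
ΔRCF = 528,162.2 − 321,927.5 = 206,234.7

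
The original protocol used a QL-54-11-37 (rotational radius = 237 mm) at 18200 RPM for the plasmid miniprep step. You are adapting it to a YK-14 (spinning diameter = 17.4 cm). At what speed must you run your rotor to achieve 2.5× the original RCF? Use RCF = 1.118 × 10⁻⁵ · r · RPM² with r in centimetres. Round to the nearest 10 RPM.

≈ 47500 RPM

Original rotor: r = 237 mm = 23.7 cm
RCF = 1.118 × 10⁻⁵ × r × N²
RCF_original = 1.118 × 10⁻⁵ × 23.7 × (18200)² = 1.118 × 10⁻⁵ × 23.7 × 331,240,000 ≈ 87,767.3 × g
Target RCF = 2.5 × 87,767.3 ≈ 219,418.2 × g
Your rotor: r = 17.4 / 2 = 8.7 cm
219,418.2 = 1.118 × 10⁻⁵ × 8.7 × N²
N² = 219,418.2 / (9.7266 × 10⁻⁵) = 2,255,857,134
N ≈ √2,255,857,134 ≈ 47,495.9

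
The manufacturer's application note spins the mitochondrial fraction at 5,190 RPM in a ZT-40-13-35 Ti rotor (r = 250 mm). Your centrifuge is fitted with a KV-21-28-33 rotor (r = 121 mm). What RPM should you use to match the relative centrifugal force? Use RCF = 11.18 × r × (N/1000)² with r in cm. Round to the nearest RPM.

7460 RPM

Original rotor: r = 250 mm = 25.0 cm
RCF = 11.18 × r × (N/1000)²
RCF_original = 11.18 × 25 × (5.19)² = 11.18 × 25 × 26.9361 ≈ 7,528.6 × g
Your rotor: r = 121 mm = 12.1 cm
7,528.6 = 11.18 × 12.1 × (N/1000)²
(N/1000)² = 7,528.6 / 135.278 = 55.6528
N = 1000 × √55.6528 ≈ 7,460.1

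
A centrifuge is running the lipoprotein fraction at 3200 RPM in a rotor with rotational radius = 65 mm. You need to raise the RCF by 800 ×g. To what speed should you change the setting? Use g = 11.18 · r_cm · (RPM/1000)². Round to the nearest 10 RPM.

r = 65 mm = 6.5 cm
Current RCF = 11.18 × 6.5 × (3.2)² = 11.18 × 6.5 × 10.24 ≈ 744.1 × g
Target RCF = 744.1 + 800 = 1,544.1 × g
(N/1000)² = 1,544.1 / 72.67 = 21.24811
N = 1000 × √21.24811 ≈ 4,609.6

≈ 4610 RPM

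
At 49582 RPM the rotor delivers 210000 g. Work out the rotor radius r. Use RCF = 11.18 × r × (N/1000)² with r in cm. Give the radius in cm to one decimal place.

RCF = 11.18 × r × (N/1000)²
210000 = 11.18 × r × (49.582)²
r = 210000 / (11.18 × 2458.374724) = 210000 / 27484.63 ≈ 7.641 cm

r ≈ 7.6 cm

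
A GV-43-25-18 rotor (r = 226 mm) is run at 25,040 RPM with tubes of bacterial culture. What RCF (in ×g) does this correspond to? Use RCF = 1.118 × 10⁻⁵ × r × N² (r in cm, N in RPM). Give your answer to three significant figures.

≈ 158000 ×g

r = 226 mm = 22.6 cm
RCF = 1.118 × 10⁻⁵ × 22.6 × (25040)² = 1.118 × 10⁻⁵ × 22.6 × 627,001,600 ≈ 158,423.2 × g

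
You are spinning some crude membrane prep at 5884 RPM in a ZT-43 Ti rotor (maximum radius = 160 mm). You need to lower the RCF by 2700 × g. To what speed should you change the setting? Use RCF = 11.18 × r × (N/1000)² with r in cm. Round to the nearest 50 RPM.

4400 RPM

r = 160 mm = 16.0 cm
Current RCF = 11.18 × 16 × (5.884)² = 11.18 × 16 × 34.621456 ≈ 6,193.1 × g
Target RCF = 6,193.1 − 2,700 = 3,493.1 × g
(N/1000)² = 3,493.1 / 178.88 = 19.52762
N = 1000 × √19.52762 ≈ 4,419.0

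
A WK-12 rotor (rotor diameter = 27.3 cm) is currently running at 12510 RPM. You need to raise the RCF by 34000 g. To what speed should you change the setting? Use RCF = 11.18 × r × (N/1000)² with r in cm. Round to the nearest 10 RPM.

r = 27.3 / 2 = 13.65 cm
Current RCF = 11.18 × 13.65 × (12.51)² = 11.18 × 13.65 × 156.5001 ≈ 23,883 × g
Target RCF = 23,883 + 34,000 = 57,883 × g
(N/1000)² = 57,883 / 152.607 = 379.2945
N = 1000 × √379.2945 ≈ 19,475.5

N₂ ≈ 19480 RPM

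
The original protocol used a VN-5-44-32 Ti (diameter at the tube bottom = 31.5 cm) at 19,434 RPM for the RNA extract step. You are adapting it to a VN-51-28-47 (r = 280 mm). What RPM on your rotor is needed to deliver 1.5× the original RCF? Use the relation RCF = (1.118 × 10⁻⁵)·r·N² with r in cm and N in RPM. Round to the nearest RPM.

17851 RPM

Original rotor: r = 31.5 / 2 = 15.75 cm
RCF = 1.118 × 10⁻⁵ × r × N²
RCF_original = 1.118 × 10⁻⁵ × 15.75 × (19434)² = 1.118 × 10⁻⁵ × 15.75 × 377,680,356 ≈ 66,503.8 × g
Target RCF = 1.5 × 66,503.8 ≈ 99,755.7 × g
Your rotor: r = 280 mm = 28.0 cm
99,755.7 = 1.118 × 10⁻⁵ × 28 × N²
N² = 99,755.7 / (31.304 × 10⁻⁵) = 318,667,582
N ≈ √318,667,582 ≈ 17,851.3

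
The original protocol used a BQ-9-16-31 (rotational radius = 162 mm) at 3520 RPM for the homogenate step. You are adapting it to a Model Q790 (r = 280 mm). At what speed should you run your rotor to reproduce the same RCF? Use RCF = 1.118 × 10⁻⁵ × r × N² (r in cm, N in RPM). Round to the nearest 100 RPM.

Original rotor: r = 162 mm = 16.2 cm
RCF_original = 1.118 × 10⁻⁵ × 16.2 × (3520)² = 1.118 × 10⁻⁵ × 16.2 × 12,390,400 ≈ 2,244.1 × g
Your rotor: r = 280 mm = 28.0 cm
2,244.1 = 1.118 × 10⁻⁵ × 28 × N²
N² = 2,244.1 / (31.304 × 10⁻⁵) = 7,168,732
N ≈ √7,168,732 ≈ 2,677.4

≈ 2700 RPM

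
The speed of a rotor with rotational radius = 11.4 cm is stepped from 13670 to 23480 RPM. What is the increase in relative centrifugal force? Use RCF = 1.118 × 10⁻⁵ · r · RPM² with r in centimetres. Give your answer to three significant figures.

RCF₁ = 1.118 × 10⁻⁵ × 11.4 × (13670)² = 1.118 × 10⁻⁵ × 11.4 × 186,868,900 ≈ 23,816.8 × g
RCF₂ = 1.118 × 10⁻⁵ × 11.4 × (23480)² = 1.118 × 10⁻⁵ × 11.4 × 551,310,400 ≈ 70,265.6 × g
Increase = 70,265.6 − 23,816.8 = 46,448.8

46400 g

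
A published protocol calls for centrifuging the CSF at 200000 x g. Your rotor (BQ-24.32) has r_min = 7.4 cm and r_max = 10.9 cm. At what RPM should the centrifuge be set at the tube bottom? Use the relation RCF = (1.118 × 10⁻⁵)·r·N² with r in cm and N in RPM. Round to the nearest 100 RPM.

40500 RPM

Use r_max = 10.9 cm.
RCF = 1.118 × 10⁻⁵ × r × N²
200,000 = 1.118 × 10⁻⁵ × 10.9 × N²
N² = 200,000 / (12.1862 × 10⁻⁵) = 1,641,200,702
N ≈ √1,641,200,702 ≈ 40,511.7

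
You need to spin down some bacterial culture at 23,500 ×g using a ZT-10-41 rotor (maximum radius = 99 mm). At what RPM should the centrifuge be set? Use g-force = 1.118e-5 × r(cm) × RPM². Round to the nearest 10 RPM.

r = 99 mm = 9.9 cm
RCF = 1.118 × 10⁻⁵ × r × N²
23,500 = 1.118 × 10⁻⁵ × 9.9 × N²
N² = 23,500 / (11.0682 × 10⁻⁵) = 212,319,980
N ≈ √212,319,980 ≈ 14,571.2

14570 RPM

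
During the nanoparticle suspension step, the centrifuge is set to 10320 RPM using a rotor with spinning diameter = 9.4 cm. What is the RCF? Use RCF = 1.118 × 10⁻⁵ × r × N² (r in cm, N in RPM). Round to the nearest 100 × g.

RCF ≈ 5600 x g

r = 9.4 / 2 = 4.7 cm
RCF = 1.118 × 10⁻⁵ × 4.7 × (10320)² = 1.118 × 10⁻⁵ × 4.7 × 106,502,400 ≈ 5,596.3 × g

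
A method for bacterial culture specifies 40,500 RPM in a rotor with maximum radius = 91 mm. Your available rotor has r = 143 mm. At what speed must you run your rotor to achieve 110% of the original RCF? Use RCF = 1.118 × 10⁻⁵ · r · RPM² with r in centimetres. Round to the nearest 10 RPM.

Original rotor: r = 91 mm = 9.1 cm
RCF = 1.118 × 10⁻⁵ × r × N²
RCF_original = 1.118 × 10⁻⁵ × 9.1 × (40500)² = 1.118 × 10⁻⁵ × 9.1 × 1,640,250,000 ≈ 166,875.8 × g
Target RCF = 1.1 × 166,875.8 ≈ 183,563.4 × g
Your rotor: r = 143 mm = 14.3 cm
183,563.4 = 1.118 × 10⁻⁵ × 14.3 × N²
N² = 183,563.4 / (15.9874 × 10⁻⁵) = 1,148,175,438
N ≈ √1,148,175,438 ≈ 33,884.7

≈ 33880 RPM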